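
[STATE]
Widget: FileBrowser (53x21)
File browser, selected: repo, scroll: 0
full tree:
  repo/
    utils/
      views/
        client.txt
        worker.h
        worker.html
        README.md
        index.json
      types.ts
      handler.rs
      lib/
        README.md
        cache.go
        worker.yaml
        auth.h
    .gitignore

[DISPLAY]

> [-] repo/                                          
    [+] utils/                                       
    .gitignore                                       
                                                     
                                                     
                                                     
                                                     
                                                     
                                                     
                                                     
                                                     
                                                     
                                                     
                                                     
                                                     
                                                     
                                                     
                                                     
                                                     
                                                     
                                                     


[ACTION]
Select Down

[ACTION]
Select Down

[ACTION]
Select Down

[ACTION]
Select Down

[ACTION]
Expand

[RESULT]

  [-] repo/                                          
    [+] utils/                                       
  > .gitignore                                       
                                                     
                                                     
                                                     
                                                     
                                                     
                                                     
                                                     
                                                     
                                                     
                                                     
                                                     
                                                     
                                                     
                                                     
                                                     
                                                     
                                                     
                                                     


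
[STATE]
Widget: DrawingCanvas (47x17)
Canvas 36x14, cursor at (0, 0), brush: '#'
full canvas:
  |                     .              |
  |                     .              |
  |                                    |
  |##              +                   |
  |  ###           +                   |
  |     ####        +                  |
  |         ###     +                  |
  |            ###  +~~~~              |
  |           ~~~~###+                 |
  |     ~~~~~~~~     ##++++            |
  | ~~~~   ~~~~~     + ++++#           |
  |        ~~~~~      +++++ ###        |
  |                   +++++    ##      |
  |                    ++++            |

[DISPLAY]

+                    .                         
                     .                         
                                               
##              +                              
  ###           +                              
     ####        +                             
         ###     +                             
            ###  +~~~~                         
           ~~~~###+                            
     ~~~~~~~~     ##++++                       
 ~~~~   ~~~~~     + ++++#                      
        ~~~~~      +++++ ###                   
                   +++++    ##                 
                    ++++                       
                                               
                                               
                                               


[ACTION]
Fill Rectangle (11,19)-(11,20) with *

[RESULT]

+                    .                         
                     .                         
                                               
##              +                              
  ###           +                              
     ####        +                             
         ###     +                             
            ###  +~~~~                         
           ~~~~###+                            
     ~~~~~~~~     ##++++                       
 ~~~~   ~~~~~     + ++++#                      
        ~~~~~      **+++ ###                   
                   +++++    ##                 
                    ++++                       
                                               
                                               
                                               


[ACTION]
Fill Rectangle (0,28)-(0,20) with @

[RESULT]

+                   @@@@@@@@@                  
                     .                         
                                               
##              +                              
  ###           +                              
     ####        +                             
         ###     +                             
            ###  +~~~~                         
           ~~~~###+                            
     ~~~~~~~~     ##++++                       
 ~~~~   ~~~~~     + ++++#                      
        ~~~~~      **+++ ###                   
                   +++++    ##                 
                    ++++                       
                                               
                                               
                                               


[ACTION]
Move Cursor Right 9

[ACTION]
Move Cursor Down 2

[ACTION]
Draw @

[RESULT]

                    @@@@@@@@@                  
                     .                         
         @                                     
##              +                              
  ###           +                              
     ####        +                             
         ###     +                             
            ###  +~~~~                         
           ~~~~###+                            
     ~~~~~~~~     ##++++                       
 ~~~~   ~~~~~     + ++++#                      
        ~~~~~      **+++ ###                   
                   +++++    ##                 
                    ++++                       
                                               
                                               
                                               


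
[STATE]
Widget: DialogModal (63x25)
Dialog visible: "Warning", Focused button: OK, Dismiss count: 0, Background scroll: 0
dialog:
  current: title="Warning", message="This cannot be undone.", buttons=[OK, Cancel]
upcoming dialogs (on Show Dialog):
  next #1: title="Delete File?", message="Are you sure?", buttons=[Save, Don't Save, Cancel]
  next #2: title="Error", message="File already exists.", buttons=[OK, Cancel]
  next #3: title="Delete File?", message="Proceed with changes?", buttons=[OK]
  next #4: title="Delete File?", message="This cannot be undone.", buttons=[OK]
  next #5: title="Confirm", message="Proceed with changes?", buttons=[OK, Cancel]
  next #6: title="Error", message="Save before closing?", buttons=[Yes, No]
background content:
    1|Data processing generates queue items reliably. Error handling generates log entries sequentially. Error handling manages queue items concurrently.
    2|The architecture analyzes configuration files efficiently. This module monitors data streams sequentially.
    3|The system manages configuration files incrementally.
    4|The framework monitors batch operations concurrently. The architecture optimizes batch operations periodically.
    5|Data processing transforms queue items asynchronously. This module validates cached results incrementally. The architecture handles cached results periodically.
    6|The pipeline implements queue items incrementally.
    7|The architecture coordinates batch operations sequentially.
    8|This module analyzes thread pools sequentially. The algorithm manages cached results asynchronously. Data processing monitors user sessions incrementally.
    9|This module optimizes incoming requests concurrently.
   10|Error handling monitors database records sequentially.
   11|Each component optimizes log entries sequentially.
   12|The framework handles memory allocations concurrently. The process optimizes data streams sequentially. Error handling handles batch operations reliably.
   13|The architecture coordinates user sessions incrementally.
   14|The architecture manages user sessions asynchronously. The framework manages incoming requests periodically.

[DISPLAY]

Data processing generates queue items reliably. Error handling 
The architecture analyzes configuration files efficiently. This
The system manages configuration files incrementally.          
The framework monitors batch operations concurrently. The archi
Data processing transforms queue items asynchronously. This mod
The pipeline implements queue items incrementally.             
The architecture coordinates batch operations sequentially.    
This module analyzes thread pools sequentially. The algorithm m
This module optimizes incoming requests concurrently.          
Error handling monitors database records sequentially.         
Each component opt┌────────────────────────┐ially.             
The framework hand│        Warning         │currently. The proc
The architecture c│ This cannot be undone. │ncrementally.      
The architecture m│     [OK]  Cancel       │hronously. The fram
                  └────────────────────────┘                   
                                                               
                                                               
                                                               
                                                               
                                                               
                                                               
                                                               
                                                               
                                                               
                                                               


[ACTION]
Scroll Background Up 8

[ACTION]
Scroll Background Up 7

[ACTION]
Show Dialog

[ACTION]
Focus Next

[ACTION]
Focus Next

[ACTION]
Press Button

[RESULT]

Data processing generates queue items reliably. Error handling 
The architecture analyzes configuration files efficiently. This
The system manages configuration files incrementally.          
The framework monitors batch operations concurrently. The archi
Data processing transforms queue items asynchronously. This mod
The pipeline implements queue items incrementally.             
The architecture coordinates batch operations sequentially.    
This module analyzes thread pools sequentially. The algorithm m
This module optimizes incoming requests concurrently.          
Error handling monitors database records sequentially.         
Each component optimizes log entries sequentially.             
The framework handles memory allocations concurrently. The proc
The architecture coordinates user sessions incrementally.      
The architecture manages user sessions asynchronously. The fram
                                                               
                                                               
                                                               
                                                               
                                                               
                                                               
                                                               
                                                               
                                                               
                                                               
                                                               


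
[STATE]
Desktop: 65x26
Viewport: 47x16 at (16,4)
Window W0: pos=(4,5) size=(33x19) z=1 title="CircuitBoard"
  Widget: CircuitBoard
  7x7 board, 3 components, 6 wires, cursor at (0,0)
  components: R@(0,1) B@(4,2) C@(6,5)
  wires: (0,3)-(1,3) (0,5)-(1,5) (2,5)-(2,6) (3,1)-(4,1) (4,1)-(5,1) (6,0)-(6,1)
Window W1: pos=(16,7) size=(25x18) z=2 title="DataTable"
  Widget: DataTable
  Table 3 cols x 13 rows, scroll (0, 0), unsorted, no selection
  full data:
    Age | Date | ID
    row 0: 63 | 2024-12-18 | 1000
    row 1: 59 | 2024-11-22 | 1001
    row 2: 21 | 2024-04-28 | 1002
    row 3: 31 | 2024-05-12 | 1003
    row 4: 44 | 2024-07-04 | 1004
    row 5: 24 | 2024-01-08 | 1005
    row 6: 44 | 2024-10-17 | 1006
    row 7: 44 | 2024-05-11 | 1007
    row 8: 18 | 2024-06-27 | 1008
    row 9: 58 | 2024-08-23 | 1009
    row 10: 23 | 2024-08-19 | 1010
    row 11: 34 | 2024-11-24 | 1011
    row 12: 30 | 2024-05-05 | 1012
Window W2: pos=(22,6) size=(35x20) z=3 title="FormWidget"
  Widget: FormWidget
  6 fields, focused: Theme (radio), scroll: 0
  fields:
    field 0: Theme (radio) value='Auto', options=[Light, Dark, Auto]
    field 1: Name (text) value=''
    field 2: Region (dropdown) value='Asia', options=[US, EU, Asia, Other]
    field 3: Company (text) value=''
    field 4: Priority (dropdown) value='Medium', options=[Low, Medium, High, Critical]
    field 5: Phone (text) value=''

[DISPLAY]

                                               
━━━━━━━━━━━━━━━━━━━━┓                          
rd    ┏━━━━━━━━━━━━━━━━━━━━━━━━━━━━━━━━━┓      
┏━━━━━┃ FormWidget                      ┃      
┃ Data┠─────────────────────────────────┨      
┠─────┃> Theme:      ( ) Light  ( ) Dark┃      
┃Age│D┃  Name:       [                 ]┃      
┃───┼─┃  Region:     [Asia            ▼]┃      
┃63 │2┃  Company:    [                 ]┃      
┃59 │2┃  Priority:   [Medium          ▼]┃      
┃21 │2┃  Phone:      [                 ]┃      
┃31 │2┃                                 ┃      
┃44 │2┃                                 ┃      
┃24 │2┃                                 ┃      
┃44 │2┃                                 ┃      
┃44 │2┃                                 ┃      


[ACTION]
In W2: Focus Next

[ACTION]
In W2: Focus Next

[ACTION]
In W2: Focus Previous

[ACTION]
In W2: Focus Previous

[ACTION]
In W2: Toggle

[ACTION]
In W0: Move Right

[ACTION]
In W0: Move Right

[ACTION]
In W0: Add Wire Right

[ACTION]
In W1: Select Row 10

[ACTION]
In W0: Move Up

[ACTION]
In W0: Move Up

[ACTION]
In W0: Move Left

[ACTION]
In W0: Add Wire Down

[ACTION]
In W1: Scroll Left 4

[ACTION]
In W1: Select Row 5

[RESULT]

                                               
━━━━━━━━━━━━━━━━━━━━┓                          
rd    ┏━━━━━━━━━━━━━━━━━━━━━━━━━━━━━━━━━┓      
┏━━━━━┃ FormWidget                      ┃      
┃ Data┠─────────────────────────────────┨      
┠─────┃> Theme:      ( ) Light  ( ) Dark┃      
┃Age│D┃  Name:       [                 ]┃      
┃───┼─┃  Region:     [Asia            ▼]┃      
┃63 │2┃  Company:    [                 ]┃      
┃59 │2┃  Priority:   [Medium          ▼]┃      
┃21 │2┃  Phone:      [                 ]┃      
┃31 │2┃                                 ┃      
┃44 │2┃                                 ┃      
┃>4 │2┃                                 ┃      
┃44 │2┃                                 ┃      
┃44 │2┃                                 ┃      


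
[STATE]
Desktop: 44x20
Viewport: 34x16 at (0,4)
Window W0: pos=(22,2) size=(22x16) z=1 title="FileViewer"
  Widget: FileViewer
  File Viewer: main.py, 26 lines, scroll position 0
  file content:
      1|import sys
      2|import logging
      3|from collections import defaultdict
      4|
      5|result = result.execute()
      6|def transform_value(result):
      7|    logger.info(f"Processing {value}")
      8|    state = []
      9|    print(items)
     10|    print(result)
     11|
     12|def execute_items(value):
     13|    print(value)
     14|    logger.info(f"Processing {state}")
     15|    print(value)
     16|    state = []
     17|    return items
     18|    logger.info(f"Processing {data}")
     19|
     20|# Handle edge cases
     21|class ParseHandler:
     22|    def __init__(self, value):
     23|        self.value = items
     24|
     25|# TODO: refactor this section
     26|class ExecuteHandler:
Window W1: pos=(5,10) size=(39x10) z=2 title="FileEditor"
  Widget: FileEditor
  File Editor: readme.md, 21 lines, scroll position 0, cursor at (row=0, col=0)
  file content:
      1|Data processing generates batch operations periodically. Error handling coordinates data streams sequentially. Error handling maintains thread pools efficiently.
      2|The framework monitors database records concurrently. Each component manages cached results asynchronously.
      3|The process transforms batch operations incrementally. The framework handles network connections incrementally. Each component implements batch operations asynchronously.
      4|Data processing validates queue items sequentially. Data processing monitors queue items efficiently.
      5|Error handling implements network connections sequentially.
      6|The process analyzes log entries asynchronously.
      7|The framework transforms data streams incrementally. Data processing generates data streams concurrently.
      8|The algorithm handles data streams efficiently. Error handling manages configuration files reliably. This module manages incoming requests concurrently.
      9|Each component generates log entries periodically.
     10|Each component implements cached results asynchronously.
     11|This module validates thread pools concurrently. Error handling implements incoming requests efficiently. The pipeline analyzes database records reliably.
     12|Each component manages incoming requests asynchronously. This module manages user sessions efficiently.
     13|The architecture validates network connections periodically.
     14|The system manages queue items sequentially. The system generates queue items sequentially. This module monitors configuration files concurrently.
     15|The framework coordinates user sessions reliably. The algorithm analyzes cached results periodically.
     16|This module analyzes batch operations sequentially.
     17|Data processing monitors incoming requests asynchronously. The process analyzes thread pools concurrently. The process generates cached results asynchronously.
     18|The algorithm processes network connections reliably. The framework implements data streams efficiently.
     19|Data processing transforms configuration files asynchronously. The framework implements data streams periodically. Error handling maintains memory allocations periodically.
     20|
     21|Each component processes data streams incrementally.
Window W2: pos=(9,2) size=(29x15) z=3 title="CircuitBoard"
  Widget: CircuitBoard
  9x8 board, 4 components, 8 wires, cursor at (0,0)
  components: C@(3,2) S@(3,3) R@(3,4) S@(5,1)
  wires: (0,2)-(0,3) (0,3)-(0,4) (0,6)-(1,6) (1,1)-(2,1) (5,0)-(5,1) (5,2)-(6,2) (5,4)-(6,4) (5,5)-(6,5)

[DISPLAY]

         ┠────────────────────────
         ┃   0 1 2 3 4 5 6 7 8    
         ┃0  [.]      · ─ · ─ ·   
         ┃                        
         ┃1       ·               
         ┃        │               
     ┏━━━┃2       ·               
     ┃ Fi┃                        
     ┠───┃3           C   S   R   
     ┃█at┃                        
     ┃The┃4                       
     ┃The┃                        
     ┃Dat┗━━━━━━━━━━━━━━━━━━━━━━━━
     ┃Error handling implements ne
     ┃The process analyzes log ent
     ┗━━━━━━━━━━━━━━━━━━━━━━━━━━━━


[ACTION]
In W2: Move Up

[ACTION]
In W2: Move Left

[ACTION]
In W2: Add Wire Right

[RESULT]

         ┠────────────────────────
         ┃   0 1 2 3 4 5 6 7 8    
         ┃0  [.]─ ·   · ─ · ─ ·   
         ┃                        
         ┃1       ·               
         ┃        │               
     ┏━━━┃2       ·               
     ┃ Fi┃                        
     ┠───┃3           C   S   R   
     ┃█at┃                        
     ┃The┃4                       
     ┃The┃                        
     ┃Dat┗━━━━━━━━━━━━━━━━━━━━━━━━
     ┃Error handling implements ne
     ┃The process analyzes log ent
     ┗━━━━━━━━━━━━━━━━━━━━━━━━━━━━


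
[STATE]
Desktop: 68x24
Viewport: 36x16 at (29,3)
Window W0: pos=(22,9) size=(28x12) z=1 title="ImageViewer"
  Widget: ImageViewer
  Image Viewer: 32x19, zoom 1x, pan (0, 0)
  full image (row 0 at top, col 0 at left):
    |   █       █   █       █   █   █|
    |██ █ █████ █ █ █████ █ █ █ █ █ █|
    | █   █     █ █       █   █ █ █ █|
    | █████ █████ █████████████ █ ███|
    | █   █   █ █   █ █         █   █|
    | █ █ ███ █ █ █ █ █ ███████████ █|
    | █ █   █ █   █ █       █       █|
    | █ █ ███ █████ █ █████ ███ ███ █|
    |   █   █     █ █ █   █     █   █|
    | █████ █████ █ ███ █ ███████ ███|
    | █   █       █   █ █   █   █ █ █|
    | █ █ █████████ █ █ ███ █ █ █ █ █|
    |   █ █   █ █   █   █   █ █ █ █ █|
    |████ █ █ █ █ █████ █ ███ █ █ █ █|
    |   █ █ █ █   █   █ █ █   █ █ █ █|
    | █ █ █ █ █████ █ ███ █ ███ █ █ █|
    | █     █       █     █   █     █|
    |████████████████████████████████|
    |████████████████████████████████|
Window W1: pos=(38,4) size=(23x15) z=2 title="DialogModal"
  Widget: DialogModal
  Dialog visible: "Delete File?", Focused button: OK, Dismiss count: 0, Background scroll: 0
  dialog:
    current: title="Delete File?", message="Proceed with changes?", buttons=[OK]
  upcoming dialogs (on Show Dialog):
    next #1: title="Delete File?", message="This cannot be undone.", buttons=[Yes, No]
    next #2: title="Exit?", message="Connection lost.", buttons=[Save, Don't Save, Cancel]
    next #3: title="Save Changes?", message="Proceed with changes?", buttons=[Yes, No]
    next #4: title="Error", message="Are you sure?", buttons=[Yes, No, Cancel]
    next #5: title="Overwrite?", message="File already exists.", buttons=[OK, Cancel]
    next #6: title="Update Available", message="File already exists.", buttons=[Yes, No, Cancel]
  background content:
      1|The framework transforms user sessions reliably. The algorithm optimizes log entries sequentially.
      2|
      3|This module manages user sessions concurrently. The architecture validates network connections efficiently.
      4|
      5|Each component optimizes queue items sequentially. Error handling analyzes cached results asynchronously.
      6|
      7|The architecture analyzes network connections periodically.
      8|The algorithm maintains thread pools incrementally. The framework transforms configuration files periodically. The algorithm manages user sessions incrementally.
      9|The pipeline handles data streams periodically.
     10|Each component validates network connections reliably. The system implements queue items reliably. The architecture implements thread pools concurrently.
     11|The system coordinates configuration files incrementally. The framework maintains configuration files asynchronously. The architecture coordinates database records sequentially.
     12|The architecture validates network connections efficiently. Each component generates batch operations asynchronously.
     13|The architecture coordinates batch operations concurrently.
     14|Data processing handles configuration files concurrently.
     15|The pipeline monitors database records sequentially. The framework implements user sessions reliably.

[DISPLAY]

                                    
         ┏━━━━━━━━━━━━━━━━━━━━━┓    
         ┃ DialogModal         ┃    
         ┠─────────────────────┨    
         ┃The framework transfo┃    
         ┃                     ┃    
━━━━━━━━━┃This module manages u┃    
Viewer   ┃  ┌───────────────┐  ┃    
─────────┃Ea│  Delete File? │mi┃    
     █   ┃  │Proceed with ch│  ┃    
████ █ █ ┃Th│      [OK]     │al┃    
     █ █ ┃Th└───────────────┘ai┃    
 █████ ██┃The pipeline handles ┃    
   █ █   ┃Each component valida┃    
██ █ █ █ ┃The system coordinate┃    
 █ █   █ ┗━━━━━━━━━━━━━━━━━━━━━┛    


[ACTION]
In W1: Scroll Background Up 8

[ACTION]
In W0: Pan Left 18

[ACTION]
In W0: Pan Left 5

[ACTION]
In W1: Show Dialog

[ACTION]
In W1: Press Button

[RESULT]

                                    
         ┏━━━━━━━━━━━━━━━━━━━━━┓    
         ┃ DialogModal         ┃    
         ┠─────────────────────┨    
         ┃The framework transfo┃    
         ┃                     ┃    
━━━━━━━━━┃This module manages u┃    
Viewer   ┃                     ┃    
─────────┃Each component optimi┃    
     █   ┃                     ┃    
████ █ █ ┃The architecture anal┃    
     █ █ ┃The algorithm maintai┃    
 █████ ██┃The pipeline handles ┃    
   █ █   ┃Each component valida┃    
██ █ █ █ ┃The system coordinate┃    
 █ █   █ ┗━━━━━━━━━━━━━━━━━━━━━┛    


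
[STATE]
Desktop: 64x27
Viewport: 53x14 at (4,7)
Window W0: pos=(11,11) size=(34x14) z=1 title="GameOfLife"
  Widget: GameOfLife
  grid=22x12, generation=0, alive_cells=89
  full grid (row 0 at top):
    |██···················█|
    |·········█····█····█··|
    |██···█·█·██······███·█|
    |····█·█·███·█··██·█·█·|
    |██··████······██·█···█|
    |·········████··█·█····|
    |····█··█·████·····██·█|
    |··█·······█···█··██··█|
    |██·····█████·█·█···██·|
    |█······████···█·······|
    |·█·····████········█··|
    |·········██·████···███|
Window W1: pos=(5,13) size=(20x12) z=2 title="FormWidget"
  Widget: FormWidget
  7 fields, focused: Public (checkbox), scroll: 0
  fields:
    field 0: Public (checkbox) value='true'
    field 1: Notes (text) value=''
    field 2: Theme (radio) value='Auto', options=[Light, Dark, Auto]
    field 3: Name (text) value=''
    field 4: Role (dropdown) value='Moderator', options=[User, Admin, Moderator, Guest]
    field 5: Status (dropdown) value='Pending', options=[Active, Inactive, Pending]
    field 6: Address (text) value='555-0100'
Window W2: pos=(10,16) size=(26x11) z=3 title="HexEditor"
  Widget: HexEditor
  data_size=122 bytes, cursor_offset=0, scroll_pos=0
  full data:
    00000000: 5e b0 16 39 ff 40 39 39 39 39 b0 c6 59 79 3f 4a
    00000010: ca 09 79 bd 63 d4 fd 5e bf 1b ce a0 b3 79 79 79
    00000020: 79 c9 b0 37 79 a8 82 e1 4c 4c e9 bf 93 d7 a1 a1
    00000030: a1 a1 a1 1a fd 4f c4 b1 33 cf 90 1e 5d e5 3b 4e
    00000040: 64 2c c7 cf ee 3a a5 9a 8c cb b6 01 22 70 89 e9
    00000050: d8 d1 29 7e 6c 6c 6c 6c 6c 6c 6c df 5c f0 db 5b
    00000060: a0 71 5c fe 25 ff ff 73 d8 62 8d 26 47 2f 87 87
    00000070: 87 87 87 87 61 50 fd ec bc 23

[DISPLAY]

                                                     
                                                     
                                                     
                                                     
       ┏━━━━━━━━━━━━━━━━━━━━━━━━━━━━━━━━┓            
       ┃ GameOfLife                     ┃            
 ┏━━━━━━━━━━━━━━━━━━┓───────────────────┨            
 ┃ FormWidget       ┃                   ┃            
 ┠──────────────────┨·█····█··          ┃            
 ┃> Pu┏━━━━━━━━━━━━━━━━━━━━━━━━┓        ┃            
 ┃  No┃ HexEditor              ┃        ┃            
 ┃  Th┠────────────────────────┨        ┃            
 ┃  Na┃00000000  5E b0 16 39 ff┃        ┃            
 ┃  Ro┃00000010  ca 09 79 bd 63┃        ┃            


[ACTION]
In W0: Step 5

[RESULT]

                                                     
                                                     
                                                     
                                                     
       ┏━━━━━━━━━━━━━━━━━━━━━━━━━━━━━━━━┓            
       ┃ GameOfLife                     ┃            
 ┏━━━━━━━━━━━━━━━━━━┓───────────────────┨            
 ┃ FormWidget       ┃                   ┃            
 ┠──────────────────┨···█·····          ┃            
 ┃> Pu┏━━━━━━━━━━━━━━━━━━━━━━━━┓        ┃            
 ┃  No┃ HexEditor              ┃        ┃            
 ┃  Th┠────────────────────────┨        ┃            
 ┃  Na┃00000000  5E b0 16 39 ff┃        ┃            
 ┃  Ro┃00000010  ca 09 79 bd 63┃        ┃            


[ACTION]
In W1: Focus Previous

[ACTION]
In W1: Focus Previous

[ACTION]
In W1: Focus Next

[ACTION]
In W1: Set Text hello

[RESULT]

                                                     
                                                     
                                                     
                                                     
       ┏━━━━━━━━━━━━━━━━━━━━━━━━━━━━━━━━┓            
       ┃ GameOfLife                     ┃            
 ┏━━━━━━━━━━━━━━━━━━┓───────────────────┨            
 ┃ FormWidget       ┃                   ┃            
 ┠──────────────────┨···█·····          ┃            
 ┃  Pu┏━━━━━━━━━━━━━━━━━━━━━━━━┓        ┃            
 ┃  No┃ HexEditor              ┃        ┃            
 ┃  Th┠────────────────────────┨        ┃            
 ┃  Na┃00000000  5E b0 16 39 ff┃        ┃            
 ┃  Ro┃00000010  ca 09 79 bd 63┃        ┃            


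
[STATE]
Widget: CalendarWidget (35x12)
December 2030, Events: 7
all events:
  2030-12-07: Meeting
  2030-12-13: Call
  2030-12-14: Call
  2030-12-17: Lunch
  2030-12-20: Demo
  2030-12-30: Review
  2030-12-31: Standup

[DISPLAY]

           December 2030           
Mo Tu We Th Fr Sa Su               
                   1               
 2  3  4  5  6  7*  8              
 9 10 11 12 13* 14* 15             
16 17* 18 19 20* 21 22             
23 24 25 26 27 28 29               
30* 31*                            
                                   
                                   
                                   
                                   


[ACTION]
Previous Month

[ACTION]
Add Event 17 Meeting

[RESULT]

           November 2030           
Mo Tu We Th Fr Sa Su               
             1  2  3               
 4  5  6  7  8  9 10               
11 12 13 14 15 16 17*              
18 19 20 21 22 23 24               
25 26 27 28 29 30                  
                                   
                                   
                                   
                                   
                                   


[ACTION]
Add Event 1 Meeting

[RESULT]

           November 2030           
Mo Tu We Th Fr Sa Su               
             1*  2  3              
 4  5  6  7  8  9 10               
11 12 13 14 15 16 17*              
18 19 20 21 22 23 24               
25 26 27 28 29 30                  
                                   
                                   
                                   
                                   
                                   


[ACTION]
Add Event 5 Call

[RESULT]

           November 2030           
Mo Tu We Th Fr Sa Su               
             1*  2  3              
 4  5*  6  7  8  9 10              
11 12 13 14 15 16 17*              
18 19 20 21 22 23 24               
25 26 27 28 29 30                  
                                   
                                   
                                   
                                   
                                   


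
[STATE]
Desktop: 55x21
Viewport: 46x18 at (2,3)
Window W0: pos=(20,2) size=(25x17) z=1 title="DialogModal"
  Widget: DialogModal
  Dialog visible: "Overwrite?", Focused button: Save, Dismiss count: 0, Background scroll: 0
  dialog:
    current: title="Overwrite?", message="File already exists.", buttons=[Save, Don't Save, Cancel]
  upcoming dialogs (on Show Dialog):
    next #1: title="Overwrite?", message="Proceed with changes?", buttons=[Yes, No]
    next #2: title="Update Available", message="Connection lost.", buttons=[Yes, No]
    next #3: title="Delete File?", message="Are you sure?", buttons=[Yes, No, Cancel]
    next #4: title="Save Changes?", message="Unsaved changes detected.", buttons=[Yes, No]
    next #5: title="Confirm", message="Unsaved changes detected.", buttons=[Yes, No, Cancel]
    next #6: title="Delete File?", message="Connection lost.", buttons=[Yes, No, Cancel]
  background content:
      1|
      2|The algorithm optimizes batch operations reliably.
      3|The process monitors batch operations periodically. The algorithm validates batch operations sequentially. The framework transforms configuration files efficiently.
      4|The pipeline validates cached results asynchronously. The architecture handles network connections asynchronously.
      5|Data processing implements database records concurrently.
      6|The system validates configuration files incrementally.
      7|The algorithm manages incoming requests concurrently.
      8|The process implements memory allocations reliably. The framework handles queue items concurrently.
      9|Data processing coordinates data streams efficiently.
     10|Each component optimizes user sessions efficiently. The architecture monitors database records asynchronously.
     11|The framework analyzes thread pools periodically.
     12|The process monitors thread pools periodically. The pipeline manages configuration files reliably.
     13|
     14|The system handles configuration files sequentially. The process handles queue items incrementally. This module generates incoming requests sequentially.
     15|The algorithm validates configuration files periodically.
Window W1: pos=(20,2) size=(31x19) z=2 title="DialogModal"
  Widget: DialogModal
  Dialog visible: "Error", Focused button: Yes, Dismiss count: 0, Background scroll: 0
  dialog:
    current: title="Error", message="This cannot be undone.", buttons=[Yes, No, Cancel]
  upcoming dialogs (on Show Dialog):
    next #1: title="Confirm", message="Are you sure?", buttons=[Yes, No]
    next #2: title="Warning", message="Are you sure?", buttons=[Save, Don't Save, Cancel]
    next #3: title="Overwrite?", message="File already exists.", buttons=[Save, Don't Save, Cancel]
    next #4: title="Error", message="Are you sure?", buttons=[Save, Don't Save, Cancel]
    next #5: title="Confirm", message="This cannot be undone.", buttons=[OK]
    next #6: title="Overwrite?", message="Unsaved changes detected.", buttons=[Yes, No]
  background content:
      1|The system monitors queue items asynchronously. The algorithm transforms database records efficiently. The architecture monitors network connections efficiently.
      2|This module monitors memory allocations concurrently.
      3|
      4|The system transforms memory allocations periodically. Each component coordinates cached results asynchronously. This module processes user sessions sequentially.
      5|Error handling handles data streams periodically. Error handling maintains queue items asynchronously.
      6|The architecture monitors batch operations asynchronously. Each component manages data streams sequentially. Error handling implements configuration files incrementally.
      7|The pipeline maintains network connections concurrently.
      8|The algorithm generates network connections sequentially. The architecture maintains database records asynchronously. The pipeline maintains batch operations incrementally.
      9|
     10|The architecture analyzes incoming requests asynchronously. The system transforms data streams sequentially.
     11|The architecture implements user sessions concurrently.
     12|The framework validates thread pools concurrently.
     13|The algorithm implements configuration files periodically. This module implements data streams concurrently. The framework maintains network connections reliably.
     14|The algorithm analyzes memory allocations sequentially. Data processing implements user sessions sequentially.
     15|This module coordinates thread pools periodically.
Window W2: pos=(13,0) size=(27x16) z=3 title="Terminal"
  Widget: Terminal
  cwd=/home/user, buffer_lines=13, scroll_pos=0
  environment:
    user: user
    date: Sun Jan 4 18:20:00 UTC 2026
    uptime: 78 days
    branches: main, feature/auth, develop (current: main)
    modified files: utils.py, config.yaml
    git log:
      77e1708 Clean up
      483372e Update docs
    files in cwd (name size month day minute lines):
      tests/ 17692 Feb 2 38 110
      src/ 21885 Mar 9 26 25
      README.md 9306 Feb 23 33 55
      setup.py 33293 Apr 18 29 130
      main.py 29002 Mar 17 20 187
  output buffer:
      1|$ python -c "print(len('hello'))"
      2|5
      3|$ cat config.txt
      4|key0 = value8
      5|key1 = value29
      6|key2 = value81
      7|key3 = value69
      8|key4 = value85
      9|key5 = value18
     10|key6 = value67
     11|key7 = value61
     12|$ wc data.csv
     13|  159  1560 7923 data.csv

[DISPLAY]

           ┃$ python -c "print(len('h┃        
           ┃5                        ┃────────
           ┃$ cat config.txt         ┃ queue i
           ┃key0 = value8            ┃s memory
           ┃key1 = value29           ┃        
           ┃key2 = value81           ┃ms memor
           ┃key3 = value69           ┃les data
           ┃key4 = value85           ┃───────┐
           ┃key5 = value18           ┃       │
           ┃key6 = value67           ┃undone.│
           ┃key7 = value61           ┃ncel   │
           ┃$ wc data.csv            ┃───────┘
           ┗━━━━━━━━━━━━━━━━━━━━━━━━━┛plements
                  ┃The framework validates thr
                  ┃The algorithm implements co
                  ┃The algorithm analyzes memo
                  ┃This module coordinates thr
                  ┗━━━━━━━━━━━━━━━━━━━━━━━━━━━


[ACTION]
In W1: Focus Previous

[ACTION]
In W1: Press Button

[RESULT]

           ┃$ python -c "print(len('h┃        
           ┃5                        ┃────────
           ┃$ cat config.txt         ┃ queue i
           ┃key0 = value8            ┃s memory
           ┃key1 = value29           ┃        
           ┃key2 = value81           ┃ms memor
           ┃key3 = value69           ┃les data
           ┃key4 = value85           ┃nitors b
           ┃key5 = value18           ┃ins netw
           ┃key6 = value67           ┃ates net
           ┃key7 = value61           ┃        
           ┃$ wc data.csv            ┃alyzes i
           ┗━━━━━━━━━━━━━━━━━━━━━━━━━┛plements
                  ┃The framework validates thr
                  ┃The algorithm implements co
                  ┃The algorithm analyzes memo
                  ┃This module coordinates thr
                  ┗━━━━━━━━━━━━━━━━━━━━━━━━━━━
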